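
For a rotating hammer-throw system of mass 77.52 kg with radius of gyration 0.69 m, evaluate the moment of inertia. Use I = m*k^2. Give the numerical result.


I = m * k^2
I = 77.52 * 0.69^2
I = 77.52 * 0.4761 = 36.9073 kg*m^2

36.9073 kg*m^2


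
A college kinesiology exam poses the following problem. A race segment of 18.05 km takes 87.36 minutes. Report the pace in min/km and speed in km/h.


Pace = time / distance = 87.36 min / 18.05 km = 4.8399 min/km
Speed = distance / time_in_hours = 18.05 / 1.456 hr
Speed = 12.397 km/h

4.8399 min/km, 12.397 km/h


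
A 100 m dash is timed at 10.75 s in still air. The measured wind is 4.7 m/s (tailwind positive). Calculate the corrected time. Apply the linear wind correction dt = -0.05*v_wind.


dt = -0.05 * v_wind = -0.05 * 4.7 = -0.235 s
t_corrected = t_still + dt = 10.75 + (-0.235)
t_corrected = 10.515 s

10.515 s


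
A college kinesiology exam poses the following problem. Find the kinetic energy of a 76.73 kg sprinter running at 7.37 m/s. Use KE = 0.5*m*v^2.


KE = 0.5 * m * v^2
KE = 0.5 * 76.73 * 7.37^2
KE = 0.5 * 76.73 * 54.3169 = 2083.8679 J

2083.8679 J


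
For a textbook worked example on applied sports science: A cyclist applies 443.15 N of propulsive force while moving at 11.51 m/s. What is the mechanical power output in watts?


P = F * v
P = 443.15 * 11.51
P = 5100.6565 W

5100.6565 W


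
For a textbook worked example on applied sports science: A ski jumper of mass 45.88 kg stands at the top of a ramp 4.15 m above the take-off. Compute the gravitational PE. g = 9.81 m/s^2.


PE = m * g * h
PE = 45.88 * 9.81 * 4.15
PE = 450.0828 * 4.15 = 1867.8436 J

1867.8436 J


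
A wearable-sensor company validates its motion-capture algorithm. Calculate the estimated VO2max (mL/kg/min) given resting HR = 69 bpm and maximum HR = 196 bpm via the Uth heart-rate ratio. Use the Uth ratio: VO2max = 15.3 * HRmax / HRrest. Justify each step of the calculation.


VO2max = 15.3 * HRmax / HRrest
VO2max = 15.3 * 196 / 69
VO2max = 2998.8 / 69 = 43.4609 mL/kg/min

43.4609 mL/kg/min


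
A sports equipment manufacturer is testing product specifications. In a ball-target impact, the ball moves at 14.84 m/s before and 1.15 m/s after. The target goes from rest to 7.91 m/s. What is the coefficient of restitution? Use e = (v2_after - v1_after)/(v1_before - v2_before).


e = (v2_after - v1_after) / (v1_before - v2_before)
Numerator = 7.91 - 1.15 = 6.76
Denominator = 14.84 - 0 = 14.84
e = 6.76 / 14.84 = 0.4555

0.4555


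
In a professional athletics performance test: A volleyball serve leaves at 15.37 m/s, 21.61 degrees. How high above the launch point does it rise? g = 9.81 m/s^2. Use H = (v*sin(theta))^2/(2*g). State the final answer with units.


H = (v*sin(theta))^2 / (2*g)
vy = v*sin(theta) = 15.37 * sin(21.61 deg) = 5.6606 m/s
H = vy^2 / (2*g) = 32.042 / (2*9.81)
H = 32.042 / 19.62 = 1.6331 m

1.6331 m


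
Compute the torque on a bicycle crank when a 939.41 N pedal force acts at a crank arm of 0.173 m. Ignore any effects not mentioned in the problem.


tau = F * d
tau = 939.41 * 0.173
tau = 162.5179 N*m

162.5179 N*m


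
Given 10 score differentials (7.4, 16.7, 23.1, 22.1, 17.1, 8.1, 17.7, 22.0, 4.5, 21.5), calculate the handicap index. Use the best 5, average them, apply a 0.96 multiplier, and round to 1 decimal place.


All differentials: 7.4, 16.7, 23.1, 22.1, 17.1, 8.1, 17.7, 22.0, 4.5, 21.5
Sorted: 4.5, 7.4, 8.1, 16.7, 17.1, 17.7, 21.5, 22.0, 22.1, 23.1
Best 5: 4.5, 7.4, 8.1, 16.7, 17.1
Average of best = 53.8 / 5 = 10.76
Raw index = 10.76 * 0.96 = 10.3296
Handicap index = round(10.3296, 1) = 10.3

10.3


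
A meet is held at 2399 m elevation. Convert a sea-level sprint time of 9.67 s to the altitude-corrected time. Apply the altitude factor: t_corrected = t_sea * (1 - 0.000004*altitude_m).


Correction factor = 1 - 0.000004 * 2399 = 0.990404
t_corrected = t_sea * factor = 9.67 * 0.990404
t_corrected = 9.5772 s

9.5772 s


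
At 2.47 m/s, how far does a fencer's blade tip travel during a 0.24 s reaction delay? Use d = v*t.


d = v * t
d = 2.47 * 0.24
d = 0.5928 m

0.5928 m


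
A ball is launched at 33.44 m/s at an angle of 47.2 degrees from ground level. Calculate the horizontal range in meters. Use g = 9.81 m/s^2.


R = v^2 * sin(2*theta) / g
Convert angle to radians: theta = 47.2 deg = 0.8238 rad
sin(2*theta) = sin(1.6476) = 0.9971
R = 33.44^2 * 0.9971 / 9.81
R = 1118.2336 * 0.9971 / 9.81 = 113.6532 m

113.6532 m


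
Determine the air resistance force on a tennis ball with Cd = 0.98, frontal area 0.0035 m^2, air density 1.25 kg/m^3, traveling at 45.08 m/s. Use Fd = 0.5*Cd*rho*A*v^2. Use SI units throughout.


Fd = 0.5 * Cd * rho * A * v^2
Fd = 0.5 * 0.98 * 1.25 * 0.0035 * 45.08^2
v^2 = 2032.2064
Fd = 0.5 * 0.98 * 1.25 * 0.0035 * 2032.2064 = 4.3565 N

4.3565 N


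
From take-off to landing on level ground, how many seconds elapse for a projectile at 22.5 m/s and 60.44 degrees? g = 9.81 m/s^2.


T = 2*v*sin(theta)/g
sin(theta) = sin(60.44 deg) = 0.8698
T = 2*22.5*0.8698 / 9.81
T = 39.1428 / 9.81 = 3.9901 s

3.9901 s


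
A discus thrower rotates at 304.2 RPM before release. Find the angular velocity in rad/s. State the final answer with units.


omega = RPM * 2 * pi / 60
omega = 304.2 * 2 * 3.14159 / 60
omega = 1911.345 / 60 = 31.8557 rad/s

31.8557 rad/s


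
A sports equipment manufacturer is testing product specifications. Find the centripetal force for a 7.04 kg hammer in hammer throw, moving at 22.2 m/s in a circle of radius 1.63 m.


Fc = m * v^2 / r
v^2 = 22.2^2 = 492.84
Fc = 7.04 * 492.84 / 1.63
Fc = 3469.5936 / 1.63 = 2128.585 N

2128.585 N


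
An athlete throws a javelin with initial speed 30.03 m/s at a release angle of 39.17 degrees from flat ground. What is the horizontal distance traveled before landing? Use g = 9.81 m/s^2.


R = v^2 * sin(2*theta) / g
Convert angle to radians: theta = 39.17 deg = 0.6836 rad
sin(2*theta) = sin(1.3673) = 0.9794
R = 30.03^2 * 0.9794 / 9.81
R = 901.8009 * 0.9794 / 9.81 = 90.0297 m

90.0297 m


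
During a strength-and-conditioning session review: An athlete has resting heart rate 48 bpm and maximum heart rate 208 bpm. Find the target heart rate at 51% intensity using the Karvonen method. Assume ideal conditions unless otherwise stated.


Target = HRrest + pct*(HRmax - HRrest)
Heart rate reserve = HRmax - HRrest = 208 - 48 = 160 bpm
Fraction = 51% = 0.51
Target = 48 + 0.51 * 160
Target = 48 + 81.6 = 129.6 bpm

129.6 bpm


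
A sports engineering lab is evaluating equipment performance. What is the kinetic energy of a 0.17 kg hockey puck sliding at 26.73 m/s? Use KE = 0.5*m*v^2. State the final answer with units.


KE = 0.5 * m * v^2
KE = 0.5 * 0.17 * 26.73^2
KE = 0.5 * 0.17 * 714.4929 = 60.7319 J

60.7319 J


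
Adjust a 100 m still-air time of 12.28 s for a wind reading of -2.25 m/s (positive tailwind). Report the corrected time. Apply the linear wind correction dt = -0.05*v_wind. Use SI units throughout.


dt = -0.05 * v_wind = -0.05 * -2.25 = 0.1125 s
t_corrected = t_still + dt = 12.28 + (0.1125)
t_corrected = 12.3925 s

12.3925 s


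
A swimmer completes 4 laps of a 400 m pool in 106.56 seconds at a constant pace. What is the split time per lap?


Split time = total_time / n_laps = 106.56 / 4
Split time = 26.64 s per lap

26.64 s


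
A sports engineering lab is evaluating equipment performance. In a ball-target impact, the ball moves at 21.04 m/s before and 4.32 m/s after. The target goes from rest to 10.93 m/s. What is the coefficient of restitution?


e = (v2_after - v1_after) / (v1_before - v2_before)
Numerator = 10.93 - 4.32 = 6.61
Denominator = 21.04 - 0 = 21.04
e = 6.61 / 21.04 = 0.3142

0.3142


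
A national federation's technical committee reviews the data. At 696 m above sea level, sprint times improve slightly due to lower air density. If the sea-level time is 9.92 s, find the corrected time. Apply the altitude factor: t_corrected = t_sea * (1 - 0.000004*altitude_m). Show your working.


Correction factor = 1 - 0.000004 * 696 = 0.997216
t_corrected = t_sea * factor = 9.92 * 0.997216
t_corrected = 9.8924 s

9.8924 s


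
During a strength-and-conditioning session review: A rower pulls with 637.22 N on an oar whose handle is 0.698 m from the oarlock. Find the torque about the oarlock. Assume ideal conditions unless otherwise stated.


tau = F * d
tau = 637.22 * 0.698
tau = 444.7796 N*m

444.7796 N*m


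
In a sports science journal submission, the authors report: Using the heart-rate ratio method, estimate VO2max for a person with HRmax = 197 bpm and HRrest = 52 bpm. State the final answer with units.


VO2max = 15.3 * HRmax / HRrest
VO2max = 15.3 * 197 / 52
VO2max = 3014.1 / 52 = 57.9635 mL/kg/min

57.9635 mL/kg/min


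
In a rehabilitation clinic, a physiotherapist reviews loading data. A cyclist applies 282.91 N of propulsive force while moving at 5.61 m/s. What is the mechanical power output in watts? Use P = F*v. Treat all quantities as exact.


P = F * v
P = 282.91 * 5.61
P = 1587.1251 W

1587.1251 W


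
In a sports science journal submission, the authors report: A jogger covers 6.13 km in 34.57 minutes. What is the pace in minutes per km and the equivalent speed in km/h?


Pace = time / distance = 34.57 min / 6.13 km = 5.6395 min/km
Speed = distance / time_in_hours = 6.13 / 0.5762 hr
Speed = 10.6393 km/h

5.6395 min/km, 10.6393 km/h


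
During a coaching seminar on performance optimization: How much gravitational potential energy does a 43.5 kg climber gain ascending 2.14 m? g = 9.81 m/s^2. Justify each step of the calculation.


PE = m * g * h
PE = 43.5 * 9.81 * 2.14
PE = 426.735 * 2.14 = 913.2129 J

913.2129 J


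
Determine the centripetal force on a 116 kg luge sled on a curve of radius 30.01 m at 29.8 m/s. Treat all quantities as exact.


Fc = m * v^2 / r
v^2 = 29.8^2 = 888.04
Fc = 116 * 888.04 / 30.01
Fc = 103012.64 / 30.01 = 3432.6105 N

3432.6105 N


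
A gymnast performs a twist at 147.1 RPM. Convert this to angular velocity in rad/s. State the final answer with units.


omega = RPM * 2 * pi / 60
omega = 147.1 * 2 * 3.14159 / 60
omega = 924.2566 / 60 = 15.4043 rad/s

15.4043 rad/s


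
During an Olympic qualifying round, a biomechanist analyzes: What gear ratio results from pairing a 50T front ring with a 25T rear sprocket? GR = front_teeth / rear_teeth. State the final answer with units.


GR = front_teeth / rear_teeth
GR = 50 / 25
GR = 2

2


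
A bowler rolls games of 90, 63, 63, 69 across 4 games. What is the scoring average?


Average = sum / n
Sum = 285
Average = 285 / 4 = 71.25

71.25


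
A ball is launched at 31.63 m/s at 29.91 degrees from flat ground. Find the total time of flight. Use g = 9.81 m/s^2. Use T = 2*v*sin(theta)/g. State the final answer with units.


T = 2*v*sin(theta)/g
sin(theta) = sin(29.91 deg) = 0.4986
T = 2*31.63*0.4986 / 9.81
T = 31.5439 / 9.81 = 3.2155 s

3.2155 s


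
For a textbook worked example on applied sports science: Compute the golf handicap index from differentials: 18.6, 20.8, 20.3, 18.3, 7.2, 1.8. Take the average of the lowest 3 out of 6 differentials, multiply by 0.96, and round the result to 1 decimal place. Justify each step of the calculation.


All differentials: 18.6, 20.8, 20.3, 18.3, 7.2, 1.8
Sorted: 1.8, 7.2, 18.3, 18.6, 20.3, 20.8
Best 3: 1.8, 7.2, 18.3
Average of best = 27.3 / 3 = 9.1
Raw index = 9.1 * 0.96 = 8.736
Handicap index = round(8.736, 1) = 8.7

8.7


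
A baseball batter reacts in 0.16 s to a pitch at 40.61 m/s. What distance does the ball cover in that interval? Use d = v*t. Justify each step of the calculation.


d = v * t
d = 40.61 * 0.16
d = 6.4976 m

6.4976 m


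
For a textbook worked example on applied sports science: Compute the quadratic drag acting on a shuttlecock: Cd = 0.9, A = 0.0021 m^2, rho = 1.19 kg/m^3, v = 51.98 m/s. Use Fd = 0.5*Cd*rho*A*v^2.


Fd = 0.5 * Cd * rho * A * v^2
Fd = 0.5 * 0.9 * 1.19 * 0.0021 * 51.98^2
v^2 = 2701.9204
Fd = 0.5 * 0.9 * 1.19 * 0.0021 * 2701.9204 = 3.0384 N

3.0384 N


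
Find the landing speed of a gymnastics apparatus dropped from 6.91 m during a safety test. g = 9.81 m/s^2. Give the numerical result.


v = sqrt(2 * g * h)
v = sqrt(2 * 9.81 * 6.91)
v = sqrt(135.5742) = 11.6436 m/s

11.6436 m/s


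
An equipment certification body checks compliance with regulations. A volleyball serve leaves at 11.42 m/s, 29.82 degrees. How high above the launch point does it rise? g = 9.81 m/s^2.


H = (v*sin(theta))^2 / (2*g)
vy = v*sin(theta) = 11.42 * sin(29.82 deg) = 5.6789 m/s
H = vy^2 / (2*g) = 32.2499 / (2*9.81)
H = 32.2499 / 19.62 = 1.6437 m

1.6437 m


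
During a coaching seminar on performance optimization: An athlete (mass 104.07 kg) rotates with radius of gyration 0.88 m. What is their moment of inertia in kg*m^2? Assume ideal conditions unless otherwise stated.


I = m * k^2
I = 104.07 * 0.88^2
I = 104.07 * 0.7744 = 80.5918 kg*m^2

80.5918 kg*m^2


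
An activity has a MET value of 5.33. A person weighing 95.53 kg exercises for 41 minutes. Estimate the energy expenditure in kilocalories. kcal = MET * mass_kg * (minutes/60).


kcal = MET * mass * time_hr
Convert time: 41 min = 0.6833 hr
kcal = 5.33 * 95.53 * 0.6833
kcal = 347.9362 kcal

347.9362 kcal


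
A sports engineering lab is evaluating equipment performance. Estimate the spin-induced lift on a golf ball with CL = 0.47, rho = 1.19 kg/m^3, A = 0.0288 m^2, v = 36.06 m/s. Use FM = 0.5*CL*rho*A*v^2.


FM = 0.5 * CL * rho * A * v^2
FM = 0.5 * 0.47 * 1.19 * 0.0288 * 36.06^2
v^2 = 1300.3236
FM = 0.5 * 0.47 * 1.19 * 0.0288 * 1300.3236 = 10.4727 N

10.4727 N


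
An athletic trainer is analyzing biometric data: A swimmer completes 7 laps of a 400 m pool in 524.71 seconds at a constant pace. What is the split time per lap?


Split time = total_time / n_laps = 524.71 / 7
Split time = 74.9586 s per lap

74.9586 s


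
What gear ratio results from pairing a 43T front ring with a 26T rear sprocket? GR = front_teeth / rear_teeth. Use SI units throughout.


GR = front_teeth / rear_teeth
GR = 43 / 26
GR = 1.6538

1.6538


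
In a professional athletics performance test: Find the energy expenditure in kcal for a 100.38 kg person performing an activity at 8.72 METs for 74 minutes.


kcal = MET * mass * time_hr
Convert time: 74 min = 1.2333 hr
kcal = 8.72 * 100.38 * 1.2333
kcal = 1079.5534 kcal

1079.5534 kcal


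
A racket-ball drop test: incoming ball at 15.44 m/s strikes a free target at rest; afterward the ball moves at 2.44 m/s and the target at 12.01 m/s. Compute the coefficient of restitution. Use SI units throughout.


e = (v2_after - v1_after) / (v1_before - v2_before)
Numerator = 12.01 - 2.44 = 9.57
Denominator = 15.44 - 0 = 15.44
e = 9.57 / 15.44 = 0.6198

0.6198


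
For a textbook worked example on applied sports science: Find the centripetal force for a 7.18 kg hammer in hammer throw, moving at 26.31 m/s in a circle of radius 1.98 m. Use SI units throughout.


Fc = m * v^2 / r
v^2 = 26.31^2 = 692.2161
Fc = 7.18 * 692.2161 / 1.98
Fc = 4970.1116 / 1.98 = 2510.1574 N

2510.1574 N


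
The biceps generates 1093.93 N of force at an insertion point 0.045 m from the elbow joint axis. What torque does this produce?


tau = F * d
tau = 1093.93 * 0.045
tau = 49.2268 N*m

49.2268 N*m


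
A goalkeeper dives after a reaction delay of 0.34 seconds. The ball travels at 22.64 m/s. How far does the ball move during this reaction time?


d = v * t
d = 22.64 * 0.34
d = 7.6976 m

7.6976 m


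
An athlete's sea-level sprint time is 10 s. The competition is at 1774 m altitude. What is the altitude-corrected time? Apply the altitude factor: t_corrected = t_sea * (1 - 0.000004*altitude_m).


Correction factor = 1 - 0.000004 * 1774 = 0.992904
t_corrected = t_sea * factor = 10 * 0.992904
t_corrected = 9.929 s

9.929 s


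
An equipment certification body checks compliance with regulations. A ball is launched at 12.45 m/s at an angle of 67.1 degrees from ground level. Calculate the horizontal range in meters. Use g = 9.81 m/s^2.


R = v^2 * sin(2*theta) / g
Convert angle to radians: theta = 67.1 deg = 1.1711 rad
sin(2*theta) = sin(2.3422) = 0.7169
R = 12.45^2 * 0.7169 / 9.81
R = 155.0025 * 0.7169 / 9.81 = 11.3275 m

11.3275 m


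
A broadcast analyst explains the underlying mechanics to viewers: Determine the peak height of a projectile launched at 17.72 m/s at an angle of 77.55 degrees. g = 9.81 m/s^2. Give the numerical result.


H = (v*sin(theta))^2 / (2*g)
vy = v*sin(theta) = 17.72 * sin(77.55 deg) = 17.3033 m/s
H = vy^2 / (2*g) = 299.4044 / (2*9.81)
H = 299.4044 / 19.62 = 15.2602 m

15.2602 m


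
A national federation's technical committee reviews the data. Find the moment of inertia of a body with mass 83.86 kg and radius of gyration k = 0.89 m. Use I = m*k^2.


I = m * k^2
I = 83.86 * 0.89^2
I = 83.86 * 0.7921 = 66.4255 kg*m^2

66.4255 kg*m^2


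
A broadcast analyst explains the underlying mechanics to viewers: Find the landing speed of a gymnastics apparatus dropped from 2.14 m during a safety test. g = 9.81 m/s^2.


v = sqrt(2 * g * h)
v = sqrt(2 * 9.81 * 2.14)
v = sqrt(41.9868) = 6.4797 m/s

6.4797 m/s


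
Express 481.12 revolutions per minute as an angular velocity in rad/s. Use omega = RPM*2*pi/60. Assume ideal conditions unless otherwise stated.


omega = RPM * 2 * pi / 60
omega = 481.12 * 2 * 3.14159 / 60
omega = 3022.9661 / 60 = 50.3828 rad/s

50.3828 rad/s


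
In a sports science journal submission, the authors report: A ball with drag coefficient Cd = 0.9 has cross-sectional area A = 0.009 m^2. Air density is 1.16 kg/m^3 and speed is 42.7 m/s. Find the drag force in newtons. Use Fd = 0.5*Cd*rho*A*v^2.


Fd = 0.5 * Cd * rho * A * v^2
Fd = 0.5 * 0.9 * 1.16 * 0.009 * 42.7^2
v^2 = 1823.29
Fd = 0.5 * 0.9 * 1.16 * 0.009 * 1823.29 = 8.5658 N

8.5658 N


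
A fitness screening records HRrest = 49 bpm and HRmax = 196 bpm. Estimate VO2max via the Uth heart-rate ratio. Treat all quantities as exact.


VO2max = 15.3 * HRmax / HRrest
VO2max = 15.3 * 196 / 49
VO2max = 2998.8 / 49 = 61.2 mL/kg/min

61.2 mL/kg/min


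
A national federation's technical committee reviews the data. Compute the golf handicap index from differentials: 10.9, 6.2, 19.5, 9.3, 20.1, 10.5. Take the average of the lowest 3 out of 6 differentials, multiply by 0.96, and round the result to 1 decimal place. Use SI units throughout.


All differentials: 10.9, 6.2, 19.5, 9.3, 20.1, 10.5
Sorted: 6.2, 9.3, 10.5, 10.9, 19.5, 20.1
Best 3: 6.2, 9.3, 10.5
Average of best = 26 / 3 = 8.6667
Raw index = 8.6667 * 0.96 = 8.32
Handicap index = round(8.32, 1) = 8.3

8.3


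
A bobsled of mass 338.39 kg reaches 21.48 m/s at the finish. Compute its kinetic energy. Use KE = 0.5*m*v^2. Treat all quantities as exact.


KE = 0.5 * m * v^2
KE = 0.5 * 338.39 * 21.48^2
KE = 0.5 * 338.39 * 461.3904 = 78064.9487 J

78064.9487 J


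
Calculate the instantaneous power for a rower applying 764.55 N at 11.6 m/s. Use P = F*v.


P = F * v
P = 764.55 * 11.6
P = 8868.78 W

8868.78 W


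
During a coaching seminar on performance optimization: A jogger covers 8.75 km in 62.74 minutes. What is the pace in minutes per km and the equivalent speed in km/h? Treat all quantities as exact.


Pace = time / distance = 62.74 min / 8.75 km = 7.1703 min/km
Speed = distance / time_in_hours = 8.75 / 1.0457 hr
Speed = 8.3679 km/h

7.1703 min/km, 8.3679 km/h


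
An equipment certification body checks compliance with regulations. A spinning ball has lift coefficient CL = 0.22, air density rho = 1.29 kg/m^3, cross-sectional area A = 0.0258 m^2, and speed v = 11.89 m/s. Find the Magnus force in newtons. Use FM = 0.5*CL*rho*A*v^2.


FM = 0.5 * CL * rho * A * v^2
FM = 0.5 * 0.22 * 1.29 * 0.0258 * 11.89^2
v^2 = 141.3721
FM = 0.5 * 0.22 * 1.29 * 0.0258 * 141.3721 = 0.5176 N

0.5176 N


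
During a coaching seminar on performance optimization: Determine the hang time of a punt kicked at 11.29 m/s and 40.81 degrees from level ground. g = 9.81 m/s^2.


T = 2*v*sin(theta)/g
sin(theta) = sin(40.81 deg) = 0.6536
T = 2*11.29*0.6536 / 9.81
T = 14.7572 / 9.81 = 1.5043 s

1.5043 s


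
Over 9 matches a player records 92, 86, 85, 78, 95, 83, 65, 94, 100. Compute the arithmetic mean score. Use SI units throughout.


Average = sum / n
Sum = 778
Average = 778 / 9 = 86.4444

86.4444


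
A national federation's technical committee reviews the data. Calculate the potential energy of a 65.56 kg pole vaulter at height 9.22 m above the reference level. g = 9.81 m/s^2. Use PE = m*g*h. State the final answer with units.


PE = m * g * h
PE = 65.56 * 9.81 * 9.22
PE = 643.1436 * 9.22 = 5929.784 J

5929.784 J


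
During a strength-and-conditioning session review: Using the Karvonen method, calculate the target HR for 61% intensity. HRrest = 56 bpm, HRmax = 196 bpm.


Target = HRrest + pct*(HRmax - HRrest)
Heart rate reserve = HRmax - HRrest = 196 - 56 = 140 bpm
Fraction = 61% = 0.61
Target = 56 + 0.61 * 140
Target = 56 + 85.4 = 141.4 bpm

141.4 bpm


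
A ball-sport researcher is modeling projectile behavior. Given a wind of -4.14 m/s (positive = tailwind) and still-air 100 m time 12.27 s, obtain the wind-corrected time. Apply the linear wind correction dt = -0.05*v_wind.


dt = -0.05 * v_wind = -0.05 * -4.14 = 0.207 s
t_corrected = t_still + dt = 12.27 + (0.207)
t_corrected = 12.477 s

12.477 s


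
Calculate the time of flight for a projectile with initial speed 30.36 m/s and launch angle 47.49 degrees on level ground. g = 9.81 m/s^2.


T = 2*v*sin(theta)/g
sin(theta) = sin(47.49 deg) = 0.7372
T = 2*30.36*0.7372 / 9.81
T = 44.7603 / 9.81 = 4.5627 s

4.5627 s


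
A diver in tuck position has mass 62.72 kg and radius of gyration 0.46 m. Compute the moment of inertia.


I = m * k^2
I = 62.72 * 0.46^2
I = 62.72 * 0.2116 = 13.2716 kg*m^2

13.2716 kg*m^2


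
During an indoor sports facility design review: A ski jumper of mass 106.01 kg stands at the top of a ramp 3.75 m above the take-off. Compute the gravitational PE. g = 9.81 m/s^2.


PE = m * g * h
PE = 106.01 * 9.81 * 3.75
PE = 1039.9581 * 3.75 = 3899.8429 J

3899.8429 J


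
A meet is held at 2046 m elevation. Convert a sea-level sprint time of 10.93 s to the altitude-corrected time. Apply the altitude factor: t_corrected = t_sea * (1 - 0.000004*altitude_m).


Correction factor = 1 - 0.000004 * 2046 = 0.991816
t_corrected = t_sea * factor = 10.93 * 0.991816
t_corrected = 10.8405 s

10.8405 s


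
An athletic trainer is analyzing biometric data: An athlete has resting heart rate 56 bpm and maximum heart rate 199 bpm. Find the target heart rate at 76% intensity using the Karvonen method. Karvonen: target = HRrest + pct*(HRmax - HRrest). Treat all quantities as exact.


Target = HRrest + pct*(HRmax - HRrest)
Heart rate reserve = HRmax - HRrest = 199 - 56 = 143 bpm
Fraction = 76% = 0.76
Target = 56 + 0.76 * 143
Target = 56 + 108.68 = 164.68 bpm

164.68 bpm


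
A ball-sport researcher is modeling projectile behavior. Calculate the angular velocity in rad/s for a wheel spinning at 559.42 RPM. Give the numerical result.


omega = RPM * 2 * pi / 60
omega = 559.42 * 2 * 3.14159 / 60
omega = 3514.9395 / 60 = 58.5823 rad/s

58.5823 rad/s


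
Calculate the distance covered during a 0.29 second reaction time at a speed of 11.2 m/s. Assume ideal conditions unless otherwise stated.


d = v * t
d = 11.2 * 0.29
d = 3.248 m

3.248 m


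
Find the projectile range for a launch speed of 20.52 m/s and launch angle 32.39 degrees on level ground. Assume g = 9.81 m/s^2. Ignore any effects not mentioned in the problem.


R = v^2 * sin(2*theta) / g
Convert angle to radians: theta = 32.39 deg = 0.5653 rad
sin(2*theta) = sin(1.1306) = 0.9047
R = 20.52^2 * 0.9047 / 9.81
R = 421.0704 * 0.9047 / 9.81 = 38.8311 m

38.8311 m


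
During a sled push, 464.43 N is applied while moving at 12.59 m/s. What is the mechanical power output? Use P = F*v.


P = F * v
P = 464.43 * 12.59
P = 5847.1737 W

5847.1737 W


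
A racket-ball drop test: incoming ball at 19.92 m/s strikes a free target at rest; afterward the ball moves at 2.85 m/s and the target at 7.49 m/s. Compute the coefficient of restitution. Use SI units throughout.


e = (v2_after - v1_after) / (v1_before - v2_before)
Numerator = 7.49 - 2.85 = 4.64
Denominator = 19.92 - 0 = 19.92
e = 4.64 / 19.92 = 0.2329

0.2329


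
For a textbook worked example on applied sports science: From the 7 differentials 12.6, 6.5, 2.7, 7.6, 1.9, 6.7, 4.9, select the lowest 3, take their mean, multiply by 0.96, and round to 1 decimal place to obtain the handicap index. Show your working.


All differentials: 12.6, 6.5, 2.7, 7.6, 1.9, 6.7, 4.9
Sorted: 1.9, 2.7, 4.9, 6.5, 6.7, 7.6, 12.6
Best 3: 1.9, 2.7, 4.9
Average of best = 9.5 / 3 = 3.1667
Raw index = 3.1667 * 0.96 = 3.04
Handicap index = round(3.04, 1) = 3.0

3.0


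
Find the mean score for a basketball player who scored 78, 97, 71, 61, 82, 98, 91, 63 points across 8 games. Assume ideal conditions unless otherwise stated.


Average = sum / n
Sum = 641
Average = 641 / 8 = 80.125

80.125


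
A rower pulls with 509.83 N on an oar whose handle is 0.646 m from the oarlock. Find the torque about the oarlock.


tau = F * d
tau = 509.83 * 0.646
tau = 329.3502 N*m

329.3502 N*m


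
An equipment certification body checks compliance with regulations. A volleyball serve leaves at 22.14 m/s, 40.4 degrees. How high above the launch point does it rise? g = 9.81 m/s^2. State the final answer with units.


H = (v*sin(theta))^2 / (2*g)
vy = v*sin(theta) = 22.14 * sin(40.4 deg) = 14.3494 m/s
H = vy^2 / (2*g) = 205.9046 / (2*9.81)
H = 205.9046 / 19.62 = 10.4946 m

10.4946 m


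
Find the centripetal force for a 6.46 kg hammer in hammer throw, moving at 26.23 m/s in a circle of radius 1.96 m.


Fc = m * v^2 / r
v^2 = 26.23^2 = 688.0129
Fc = 6.46 * 688.0129 / 1.96
Fc = 4444.5633 / 1.96 = 2267.6344 N

2267.6344 N


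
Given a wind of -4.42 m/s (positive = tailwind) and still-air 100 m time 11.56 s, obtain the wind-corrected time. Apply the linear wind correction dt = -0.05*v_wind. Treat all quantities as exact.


dt = -0.05 * v_wind = -0.05 * -4.42 = 0.221 s
t_corrected = t_still + dt = 11.56 + (0.221)
t_corrected = 11.781 s

11.781 s


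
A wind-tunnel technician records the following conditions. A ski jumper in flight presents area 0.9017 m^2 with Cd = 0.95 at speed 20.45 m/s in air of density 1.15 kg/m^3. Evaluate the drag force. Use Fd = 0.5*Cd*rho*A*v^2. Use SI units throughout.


Fd = 0.5 * Cd * rho * A * v^2
Fd = 0.5 * 0.95 * 1.15 * 0.9017 * 20.45^2
v^2 = 418.2025
Fd = 0.5 * 0.95 * 1.15 * 0.9017 * 418.2025 = 205.9872 N

205.9872 N


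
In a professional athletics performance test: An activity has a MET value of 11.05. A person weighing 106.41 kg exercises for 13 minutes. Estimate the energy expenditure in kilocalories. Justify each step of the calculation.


kcal = MET * mass * time_hr
Convert time: 13 min = 0.2167 hr
kcal = 11.05 * 106.41 * 0.2167
kcal = 254.7633 kcal

254.7633 kcal


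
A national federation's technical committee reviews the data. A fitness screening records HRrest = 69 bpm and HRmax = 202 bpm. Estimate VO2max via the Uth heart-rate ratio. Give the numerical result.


VO2max = 15.3 * HRmax / HRrest
VO2max = 15.3 * 202 / 69
VO2max = 3090.6 / 69 = 44.7913 mL/kg/min

44.7913 mL/kg/min


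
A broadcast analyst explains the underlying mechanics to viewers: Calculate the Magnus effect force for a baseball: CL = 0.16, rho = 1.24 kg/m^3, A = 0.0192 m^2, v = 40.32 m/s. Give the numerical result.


FM = 0.5 * CL * rho * A * v^2
FM = 0.5 * 0.16 * 1.24 * 0.0192 * 40.32^2
v^2 = 1625.7024
FM = 0.5 * 0.16 * 1.24 * 0.0192 * 1625.7024 = 3.0964 N

3.0964 N


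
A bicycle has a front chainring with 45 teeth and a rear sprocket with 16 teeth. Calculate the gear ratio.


GR = front_teeth / rear_teeth
GR = 45 / 16
GR = 2.8125

2.8125


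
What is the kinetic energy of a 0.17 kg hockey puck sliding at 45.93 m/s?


KE = 0.5 * m * v^2
KE = 0.5 * 0.17 * 45.93^2
KE = 0.5 * 0.17 * 2109.5649 = 179.313 J

179.313 J


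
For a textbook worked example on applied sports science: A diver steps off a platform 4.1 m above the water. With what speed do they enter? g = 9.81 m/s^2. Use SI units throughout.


v = sqrt(2 * g * h)
v = sqrt(2 * 9.81 * 4.1)
v = sqrt(80.442) = 8.9689 m/s

8.9689 m/s


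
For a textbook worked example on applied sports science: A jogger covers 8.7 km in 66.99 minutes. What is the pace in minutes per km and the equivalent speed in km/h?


Pace = time / distance = 66.99 min / 8.7 km = 7.7 min/km
Speed = distance / time_in_hours = 8.7 / 1.1165 hr
Speed = 7.7922 km/h

7.7 min/km, 7.7922 km/h


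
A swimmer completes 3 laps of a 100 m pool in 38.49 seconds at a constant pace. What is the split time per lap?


Split time = total_time / n_laps = 38.49 / 3
Split time = 12.83 s per lap

12.83 s


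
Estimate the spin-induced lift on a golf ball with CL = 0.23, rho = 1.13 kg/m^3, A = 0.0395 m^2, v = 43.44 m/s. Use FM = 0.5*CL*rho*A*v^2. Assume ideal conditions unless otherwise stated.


FM = 0.5 * CL * rho * A * v^2
FM = 0.5 * 0.23 * 1.13 * 0.0395 * 43.44^2
v^2 = 1887.0336
FM = 0.5 * 0.23 * 1.13 * 0.0395 * 1887.0336 = 9.6862 N

9.6862 N


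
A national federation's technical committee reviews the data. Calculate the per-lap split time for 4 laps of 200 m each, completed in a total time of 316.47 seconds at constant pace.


Split time = total_time / n_laps = 316.47 / 4
Split time = 79.1175 s per lap

79.1175 s


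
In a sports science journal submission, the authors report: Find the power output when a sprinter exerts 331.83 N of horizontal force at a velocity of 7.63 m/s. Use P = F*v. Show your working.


P = F * v
P = 331.83 * 7.63
P = 2531.8629 W

2531.8629 W


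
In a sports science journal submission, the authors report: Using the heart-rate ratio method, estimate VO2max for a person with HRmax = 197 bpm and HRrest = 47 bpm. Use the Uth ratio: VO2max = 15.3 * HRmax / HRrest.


VO2max = 15.3 * HRmax / HRrest
VO2max = 15.3 * 197 / 47
VO2max = 3014.1 / 47 = 64.1298 mL/kg/min

64.1298 mL/kg/min


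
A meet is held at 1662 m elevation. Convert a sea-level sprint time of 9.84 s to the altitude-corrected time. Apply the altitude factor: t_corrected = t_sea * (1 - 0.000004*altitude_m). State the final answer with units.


Correction factor = 1 - 0.000004 * 1662 = 0.993352
t_corrected = t_sea * factor = 9.84 * 0.993352
t_corrected = 9.7746 s

9.7746 s


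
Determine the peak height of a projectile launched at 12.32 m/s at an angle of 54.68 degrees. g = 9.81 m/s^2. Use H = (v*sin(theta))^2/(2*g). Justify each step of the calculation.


H = (v*sin(theta))^2 / (2*g)
vy = v*sin(theta) = 12.32 * sin(54.68 deg) = 10.0523 m/s
H = vy^2 / (2*g) = 101.0493 / (2*9.81)
H = 101.0493 / 19.62 = 5.1503 m

5.1503 m


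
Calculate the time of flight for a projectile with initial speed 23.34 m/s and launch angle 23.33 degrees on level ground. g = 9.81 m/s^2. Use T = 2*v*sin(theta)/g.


T = 2*v*sin(theta)/g
sin(theta) = sin(23.33 deg) = 0.396
T = 2*23.34*0.396 / 9.81
T = 18.4865 / 9.81 = 1.8845 s

1.8845 s


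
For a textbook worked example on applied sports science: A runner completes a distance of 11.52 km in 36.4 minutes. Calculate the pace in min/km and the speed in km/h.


Pace = time / distance = 36.4 min / 11.52 km = 3.1597 min/km
Speed = distance / time_in_hours = 11.52 / 0.6067 hr
Speed = 18.989 km/h

3.1597 min/km, 18.989 km/h


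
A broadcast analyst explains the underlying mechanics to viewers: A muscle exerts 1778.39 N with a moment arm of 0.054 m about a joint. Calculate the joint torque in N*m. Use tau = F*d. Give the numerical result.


tau = F * d
tau = 1778.39 * 0.054
tau = 96.0331 N*m

96.0331 N*m


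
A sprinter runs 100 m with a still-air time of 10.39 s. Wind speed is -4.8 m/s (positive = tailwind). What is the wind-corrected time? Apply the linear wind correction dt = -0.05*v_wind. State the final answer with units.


dt = -0.05 * v_wind = -0.05 * -4.8 = 0.24 s
t_corrected = t_still + dt = 10.39 + (0.24)
t_corrected = 10.63 s

10.63 s


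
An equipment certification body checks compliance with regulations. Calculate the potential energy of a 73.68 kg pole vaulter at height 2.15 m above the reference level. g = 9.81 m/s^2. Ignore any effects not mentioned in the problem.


PE = m * g * h
PE = 73.68 * 9.81 * 2.15
PE = 722.8008 * 2.15 = 1554.0217 J

1554.0217 J


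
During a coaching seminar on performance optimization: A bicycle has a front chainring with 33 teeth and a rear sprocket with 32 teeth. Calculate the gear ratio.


GR = front_teeth / rear_teeth
GR = 33 / 32
GR = 1.0312

1.0312


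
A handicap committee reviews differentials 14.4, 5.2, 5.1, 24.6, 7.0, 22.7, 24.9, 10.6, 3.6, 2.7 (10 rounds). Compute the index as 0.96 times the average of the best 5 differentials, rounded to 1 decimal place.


All differentials: 14.4, 5.2, 5.1, 24.6, 7.0, 22.7, 24.9, 10.6, 3.6, 2.7
Sorted: 2.7, 3.6, 5.1, 5.2, 7.0, 10.6, 14.4, 22.7, 24.6, 24.9
Best 5: 2.7, 3.6, 5.1, 5.2, 7.0
Average of best = 23.6 / 5 = 4.72
Raw index = 4.72 * 0.96 = 4.5312
Handicap index = round(4.5312, 1) = 4.5

4.5


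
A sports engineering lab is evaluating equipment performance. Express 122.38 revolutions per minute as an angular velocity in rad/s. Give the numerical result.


omega = RPM * 2 * pi / 60
omega = 122.38 * 2 * 3.14159 / 60
omega = 768.9362 / 60 = 12.8156 rad/s

12.8156 rad/s


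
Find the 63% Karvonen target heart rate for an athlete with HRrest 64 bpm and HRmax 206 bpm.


Target = HRrest + pct*(HRmax - HRrest)
Heart rate reserve = HRmax - HRrest = 206 - 64 = 142 bpm
Fraction = 63% = 0.63
Target = 64 + 0.63 * 142
Target = 64 + 89.46 = 153.46 bpm

153.46 bpm


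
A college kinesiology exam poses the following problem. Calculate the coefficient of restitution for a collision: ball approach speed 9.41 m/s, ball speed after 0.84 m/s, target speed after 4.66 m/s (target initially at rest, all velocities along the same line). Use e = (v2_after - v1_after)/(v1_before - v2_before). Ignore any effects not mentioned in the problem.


e = (v2_after - v1_after) / (v1_before - v2_before)
Numerator = 4.66 - 0.84 = 3.82
Denominator = 9.41 - 0 = 9.41
e = 3.82 / 9.41 = 0.406

0.406


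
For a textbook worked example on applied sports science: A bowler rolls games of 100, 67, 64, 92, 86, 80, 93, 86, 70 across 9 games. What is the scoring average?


Average = sum / n
Sum = 738
Average = 738 / 9 = 82

82


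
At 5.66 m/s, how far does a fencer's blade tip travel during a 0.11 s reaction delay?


d = v * t
d = 5.66 * 0.11
d = 0.6226 m

0.6226 m


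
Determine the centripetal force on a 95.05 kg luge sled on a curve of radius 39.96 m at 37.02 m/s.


Fc = m * v^2 / r
v^2 = 37.02^2 = 1370.4804
Fc = 95.05 * 1370.4804 / 39.96
Fc = 130264.162 / 39.96 = 3259.8639 N

3259.8639 N


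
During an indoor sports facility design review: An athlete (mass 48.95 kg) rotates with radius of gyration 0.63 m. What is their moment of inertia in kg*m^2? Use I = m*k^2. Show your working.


I = m * k^2
I = 48.95 * 0.63^2
I = 48.95 * 0.3969 = 19.4283 kg*m^2

19.4283 kg*m^2


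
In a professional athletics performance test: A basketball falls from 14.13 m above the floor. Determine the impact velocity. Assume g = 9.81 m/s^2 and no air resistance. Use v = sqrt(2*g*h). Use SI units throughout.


v = sqrt(2 * g * h)
v = sqrt(2 * 9.81 * 14.13)
v = sqrt(277.2306) = 16.6502 m/s

16.6502 m/s


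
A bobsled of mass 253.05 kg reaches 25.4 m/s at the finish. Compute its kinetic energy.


KE = 0.5 * m * v^2
KE = 0.5 * 253.05 * 25.4^2
KE = 0.5 * 253.05 * 645.16 = 81628.869 J

81628.869 J


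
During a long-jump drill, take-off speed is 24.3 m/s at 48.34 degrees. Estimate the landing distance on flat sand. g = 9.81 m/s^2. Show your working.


R = v^2 * sin(2*theta) / g
Convert angle to radians: theta = 48.34 deg = 0.8437 rad
sin(2*theta) = sin(1.6874) = 0.9932
R = 24.3^2 * 0.9932 / 9.81
R = 590.49 * 0.9932 / 9.81 = 59.784 m

59.784 m


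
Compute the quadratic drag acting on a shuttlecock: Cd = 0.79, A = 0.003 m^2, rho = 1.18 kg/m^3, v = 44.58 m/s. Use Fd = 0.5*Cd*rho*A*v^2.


Fd = 0.5 * Cd * rho * A * v^2
Fd = 0.5 * 0.79 * 1.18 * 0.003 * 44.58^2
v^2 = 1987.3764
Fd = 0.5 * 0.79 * 1.18 * 0.003 * 1987.3764 = 2.7789 N

2.7789 N


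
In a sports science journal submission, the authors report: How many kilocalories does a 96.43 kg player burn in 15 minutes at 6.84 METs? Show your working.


kcal = MET * mass * time_hr
Convert time: 15 min = 0.25 hr
kcal = 6.84 * 96.43 * 0.25
kcal = 164.8953 kcal

164.8953 kcal


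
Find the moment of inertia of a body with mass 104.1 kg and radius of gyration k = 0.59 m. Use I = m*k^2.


I = m * k^2
I = 104.1 * 0.59^2
I = 104.1 * 0.3481 = 36.2372 kg*m^2

36.2372 kg*m^2


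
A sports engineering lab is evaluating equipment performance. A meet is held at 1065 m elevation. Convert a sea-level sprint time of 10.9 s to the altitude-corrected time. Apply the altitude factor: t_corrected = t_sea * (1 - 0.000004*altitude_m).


Correction factor = 1 - 0.000004 * 1065 = 0.99574
t_corrected = t_sea * factor = 10.9 * 0.99574
t_corrected = 10.8536 s

10.8536 s


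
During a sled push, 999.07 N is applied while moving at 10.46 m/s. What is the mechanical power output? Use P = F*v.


P = F * v
P = 999.07 * 10.46
P = 10450.2722 W

10450.2722 W


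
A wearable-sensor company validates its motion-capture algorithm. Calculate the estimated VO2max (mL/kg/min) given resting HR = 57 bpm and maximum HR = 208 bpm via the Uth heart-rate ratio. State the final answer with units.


VO2max = 15.3 * HRmax / HRrest
VO2max = 15.3 * 208 / 57
VO2max = 3182.4 / 57 = 55.8316 mL/kg/min

55.8316 mL/kg/min


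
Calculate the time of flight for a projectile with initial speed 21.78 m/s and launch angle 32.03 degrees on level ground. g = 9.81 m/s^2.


T = 2*v*sin(theta)/g
sin(theta) = sin(32.03 deg) = 0.5304
T = 2*21.78*0.5304 / 9.81
T = 23.1026 / 9.81 = 2.355 s

2.355 s


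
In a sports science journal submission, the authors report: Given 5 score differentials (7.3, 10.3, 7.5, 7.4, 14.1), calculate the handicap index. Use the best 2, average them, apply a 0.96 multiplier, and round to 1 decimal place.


All differentials: 7.3, 10.3, 7.5, 7.4, 14.1
Sorted: 7.3, 7.4, 7.5, 10.3, 14.1
Best 2: 7.3, 7.4
Average of best = 14.7 / 2 = 7.35
Raw index = 7.35 * 0.96 = 7.056
Handicap index = round(7.056, 1) = 7.1

7.1


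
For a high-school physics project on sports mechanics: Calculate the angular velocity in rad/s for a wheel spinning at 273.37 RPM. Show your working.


omega = RPM * 2 * pi / 60
omega = 273.37 * 2 * 3.14159 / 60
omega = 1717.6344 / 60 = 28.6272 rad/s

28.6272 rad/s


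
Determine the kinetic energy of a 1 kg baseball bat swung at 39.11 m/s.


KE = 0.5 * m * v^2
KE = 0.5 * 1 * 39.11^2
KE = 0.5 * 1 * 1529.5921 = 764.796 J

764.796 J


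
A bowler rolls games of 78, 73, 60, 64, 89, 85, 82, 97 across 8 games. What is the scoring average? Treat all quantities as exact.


Average = sum / n
Sum = 628
Average = 628 / 8 = 78.5

78.5


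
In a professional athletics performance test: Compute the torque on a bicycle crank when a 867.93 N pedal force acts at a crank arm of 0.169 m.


tau = F * d
tau = 867.93 * 0.169
tau = 146.6802 N*m

146.6802 N*m


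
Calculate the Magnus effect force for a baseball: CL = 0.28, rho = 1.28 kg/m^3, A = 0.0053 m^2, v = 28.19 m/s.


FM = 0.5 * CL * rho * A * v^2
FM = 0.5 * 0.28 * 1.28 * 0.0053 * 28.19^2
v^2 = 794.6761
FM = 0.5 * 0.28 * 1.28 * 0.0053 * 794.6761 = 0.7548 N

0.7548 N


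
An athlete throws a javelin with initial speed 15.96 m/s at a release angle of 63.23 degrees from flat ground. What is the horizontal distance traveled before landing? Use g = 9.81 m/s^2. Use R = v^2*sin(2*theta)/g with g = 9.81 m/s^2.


R = v^2 * sin(2*theta) / g
Convert angle to radians: theta = 63.23 deg = 1.1036 rad
sin(2*theta) = sin(2.2071) = 0.8043
R = 15.96^2 * 0.8043 / 9.81
R = 254.7216 * 0.8043 / 9.81 = 20.8833 m

20.8833 m
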